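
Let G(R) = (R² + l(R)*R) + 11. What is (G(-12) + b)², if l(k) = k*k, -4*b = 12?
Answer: 2483776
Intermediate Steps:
b = -3 (b = -¼*12 = -3)
l(k) = k²
G(R) = 11 + R² + R³ (G(R) = (R² + R²*R) + 11 = (R² + R³) + 11 = 11 + R² + R³)
(G(-12) + b)² = ((11 + (-12)² + (-12)³) - 3)² = ((11 + 144 - 1728) - 3)² = (-1573 - 3)² = (-1576)² = 2483776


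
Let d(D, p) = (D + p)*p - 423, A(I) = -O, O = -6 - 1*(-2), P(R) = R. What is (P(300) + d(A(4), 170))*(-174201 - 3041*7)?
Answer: -5758490016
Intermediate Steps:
O = -4 (O = -6 + 2 = -4)
A(I) = 4 (A(I) = -1*(-4) = 4)
d(D, p) = -423 + p*(D + p) (d(D, p) = p*(D + p) - 423 = -423 + p*(D + p))
(P(300) + d(A(4), 170))*(-174201 - 3041*7) = (300 + (-423 + 170² + 4*170))*(-174201 - 3041*7) = (300 + (-423 + 28900 + 680))*(-174201 - 21287) = (300 + 29157)*(-195488) = 29457*(-195488) = -5758490016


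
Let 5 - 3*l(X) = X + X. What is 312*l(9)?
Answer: -1352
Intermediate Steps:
l(X) = 5/3 - 2*X/3 (l(X) = 5/3 - (X + X)/3 = 5/3 - 2*X/3)
312*l(9) = 312*(5/3 - ⅔*9) = 312*(5/3 - 6) = 312*(-13/3) = -1352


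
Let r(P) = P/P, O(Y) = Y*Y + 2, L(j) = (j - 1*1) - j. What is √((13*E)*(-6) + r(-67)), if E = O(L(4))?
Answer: I*√233 ≈ 15.264*I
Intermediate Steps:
L(j) = -1 (L(j) = (j - 1) - j = (-1 + j) - j = -1)
O(Y) = 2 + Y² (O(Y) = Y² + 2 = 2 + Y²)
r(P) = 1
E = 3 (E = 2 + (-1)² = 2 + 1 = 3)
√((13*E)*(-6) + r(-67)) = √((13*3)*(-6) + 1) = √(39*(-6) + 1) = √(-234 + 1) = √(-233) = I*√233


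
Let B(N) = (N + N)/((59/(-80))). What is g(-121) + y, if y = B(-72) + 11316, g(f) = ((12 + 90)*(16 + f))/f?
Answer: 82810734/7139 ≈ 11600.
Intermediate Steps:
g(f) = (1632 + 102*f)/f (g(f) = (102*(16 + f))/f = (1632 + 102*f)/f)
B(N) = -160*N/59 (B(N) = (2*N)/((59*(-1/80))) = (2*N)/(-59/80) = (2*N)*(-80/59) = -160*N/59)
y = 679164/59 (y = -160/59*(-72) + 11316 = 11520/59 + 11316 = 679164/59 ≈ 11511.)
g(-121) + y = (102 + 1632/(-121)) + 679164/59 = (102 + 1632*(-1/121)) + 679164/59 = (102 - 1632/121) + 679164/59 = 10710/121 + 679164/59 = 82810734/7139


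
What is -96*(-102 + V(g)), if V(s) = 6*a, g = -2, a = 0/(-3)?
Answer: 9792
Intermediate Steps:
a = 0 (a = 0*(-⅓) = 0)
V(s) = 0 (V(s) = 6*0 = 0)
-96*(-102 + V(g)) = -96*(-102 + 0) = -96*(-102) = 9792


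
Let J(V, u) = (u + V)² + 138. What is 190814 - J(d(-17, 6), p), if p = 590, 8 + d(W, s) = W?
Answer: -128549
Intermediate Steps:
d(W, s) = -8 + W
J(V, u) = 138 + (V + u)² (J(V, u) = (V + u)² + 138 = 138 + (V + u)²)
190814 - J(d(-17, 6), p) = 190814 - (138 + ((-8 - 17) + 590)²) = 190814 - (138 + (-25 + 590)²) = 190814 - (138 + 565²) = 190814 - (138 + 319225) = 190814 - 1*319363 = 190814 - 319363 = -128549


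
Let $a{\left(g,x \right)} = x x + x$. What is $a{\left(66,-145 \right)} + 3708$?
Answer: $24588$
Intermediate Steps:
$a{\left(g,x \right)} = x + x^{2}$ ($a{\left(g,x \right)} = x^{2} + x = x + x^{2}$)
$a{\left(66,-145 \right)} + 3708 = - 145 \left(1 - 145\right) + 3708 = \left(-145\right) \left(-144\right) + 3708 = 20880 + 3708 = 24588$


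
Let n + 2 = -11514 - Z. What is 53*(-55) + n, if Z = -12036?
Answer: -2395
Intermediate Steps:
n = 520 (n = -2 + (-11514 - 1*(-12036)) = -2 + (-11514 + 12036) = -2 + 522 = 520)
53*(-55) + n = 53*(-55) + 520 = -2915 + 520 = -2395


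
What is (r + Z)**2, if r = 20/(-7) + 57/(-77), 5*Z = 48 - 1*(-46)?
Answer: 34257609/148225 ≈ 231.12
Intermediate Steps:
Z = 94/5 (Z = (48 - 1*(-46))/5 = (48 + 46)/5 = (1/5)*94 = 94/5 ≈ 18.800)
r = -277/77 (r = 20*(-1/7) + 57*(-1/77) = -20/7 - 57/77 = -277/77 ≈ -3.5974)
(r + Z)**2 = (-277/77 + 94/5)**2 = (5853/385)**2 = 34257609/148225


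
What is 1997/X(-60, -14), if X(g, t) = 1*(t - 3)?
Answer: -1997/17 ≈ -117.47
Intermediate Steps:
X(g, t) = -3 + t (X(g, t) = 1*(-3 + t) = -3 + t)
1997/X(-60, -14) = 1997/(-3 - 14) = 1997/(-17) = 1997*(-1/17) = -1997/17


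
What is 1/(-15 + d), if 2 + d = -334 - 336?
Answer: -1/687 ≈ -0.0014556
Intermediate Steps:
d = -672 (d = -2 + (-334 - 336) = -2 - 670 = -672)
1/(-15 + d) = 1/(-15 - 672) = 1/(-687) = -1/687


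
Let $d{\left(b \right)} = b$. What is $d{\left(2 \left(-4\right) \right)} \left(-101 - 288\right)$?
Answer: $3112$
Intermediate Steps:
$d{\left(2 \left(-4\right) \right)} \left(-101 - 288\right) = 2 \left(-4\right) \left(-101 - 288\right) = \left(-8\right) \left(-389\right) = 3112$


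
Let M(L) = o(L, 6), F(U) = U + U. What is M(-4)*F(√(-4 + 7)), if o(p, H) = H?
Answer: 12*√3 ≈ 20.785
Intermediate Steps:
F(U) = 2*U
M(L) = 6
M(-4)*F(√(-4 + 7)) = 6*(2*√(-4 + 7)) = 6*(2*√3) = 12*√3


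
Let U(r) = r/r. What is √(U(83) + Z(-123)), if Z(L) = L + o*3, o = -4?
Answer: I*√134 ≈ 11.576*I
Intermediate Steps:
U(r) = 1
Z(L) = -12 + L (Z(L) = L - 4*3 = L - 12 = -12 + L)
√(U(83) + Z(-123)) = √(1 + (-12 - 123)) = √(1 - 135) = √(-134) = I*√134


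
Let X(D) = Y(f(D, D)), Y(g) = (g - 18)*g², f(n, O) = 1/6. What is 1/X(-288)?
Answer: -216/107 ≈ -2.0187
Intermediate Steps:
f(n, O) = ⅙
Y(g) = g²*(-18 + g) (Y(g) = (-18 + g)*g² = g²*(-18 + g))
X(D) = -107/216 (X(D) = (⅙)²*(-18 + ⅙) = (1/36)*(-107/6) = -107/216)
1/X(-288) = 1/(-107/216) = -216/107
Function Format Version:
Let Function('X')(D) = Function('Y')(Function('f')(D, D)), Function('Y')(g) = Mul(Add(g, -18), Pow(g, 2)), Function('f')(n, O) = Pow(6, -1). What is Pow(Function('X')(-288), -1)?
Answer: Rational(-216, 107) ≈ -2.0187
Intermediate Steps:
Function('f')(n, O) = Rational(1, 6)
Function('Y')(g) = Mul(Pow(g, 2), Add(-18, g)) (Function('Y')(g) = Mul(Add(-18, g), Pow(g, 2)) = Mul(Pow(g, 2), Add(-18, g)))
Function('X')(D) = Rational(-107, 216) (Function('X')(D) = Mul(Pow(Rational(1, 6), 2), Add(-18, Rational(1, 6))) = Mul(Rational(1, 36), Rational(-107, 6)) = Rational(-107, 216))
Pow(Function('X')(-288), -1) = Pow(Rational(-107, 216), -1) = Rational(-216, 107)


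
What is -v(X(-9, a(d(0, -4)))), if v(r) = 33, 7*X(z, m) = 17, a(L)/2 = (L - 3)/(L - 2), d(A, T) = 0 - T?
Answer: -33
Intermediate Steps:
d(A, T) = -T
a(L) = 2*(-3 + L)/(-2 + L) (a(L) = 2*((L - 3)/(L - 2)) = 2*((-3 + L)/(-2 + L)) = 2*(-3 + L)/(-2 + L))
X(z, m) = 17/7 (X(z, m) = (⅐)*17 = 17/7)
-v(X(-9, a(d(0, -4)))) = -1*33 = -33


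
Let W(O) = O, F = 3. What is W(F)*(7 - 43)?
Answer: -108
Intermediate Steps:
W(F)*(7 - 43) = 3*(7 - 43) = 3*(-36) = -108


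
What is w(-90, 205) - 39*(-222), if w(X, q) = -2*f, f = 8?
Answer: 8642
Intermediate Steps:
w(X, q) = -16 (w(X, q) = -2*8 = -16)
w(-90, 205) - 39*(-222) = -16 - 39*(-222) = -16 + 8658 = 8642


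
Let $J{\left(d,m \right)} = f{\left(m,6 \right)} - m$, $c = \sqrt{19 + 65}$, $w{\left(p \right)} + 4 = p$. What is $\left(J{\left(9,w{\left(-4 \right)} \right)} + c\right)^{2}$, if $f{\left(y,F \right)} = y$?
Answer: $84$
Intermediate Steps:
$w{\left(p \right)} = -4 + p$
$c = 2 \sqrt{21}$ ($c = \sqrt{84} = 2 \sqrt{21} \approx 9.1651$)
$J{\left(d,m \right)} = 0$ ($J{\left(d,m \right)} = m - m = 0$)
$\left(J{\left(9,w{\left(-4 \right)} \right)} + c\right)^{2} = \left(0 + 2 \sqrt{21}\right)^{2} = \left(2 \sqrt{21}\right)^{2} = 84$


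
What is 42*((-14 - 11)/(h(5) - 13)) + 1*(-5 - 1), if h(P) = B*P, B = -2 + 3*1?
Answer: 501/4 ≈ 125.25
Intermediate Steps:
B = 1 (B = -2 + 3 = 1)
h(P) = P (h(P) = 1*P = P)
42*((-14 - 11)/(h(5) - 13)) + 1*(-5 - 1) = 42*((-14 - 11)/(5 - 13)) + 1*(-5 - 1) = 42*(-25/(-8)) + 1*(-6) = 42*(-25*(-1/8)) - 6 = 42*(25/8) - 6 = 525/4 - 6 = 501/4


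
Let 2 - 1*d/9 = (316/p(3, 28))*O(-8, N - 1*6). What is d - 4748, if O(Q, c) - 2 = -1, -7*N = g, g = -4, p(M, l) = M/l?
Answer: -31274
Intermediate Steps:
N = 4/7 (N = -⅐*(-4) = 4/7 ≈ 0.57143)
O(Q, c) = 1 (O(Q, c) = 2 - 1 = 1)
d = -26526 (d = 18 - 9*316/((3/28)) = 18 - 9*316/((3*(1/28))) = 18 - 9*316/(3/28) = 18 - 9*316*(28/3) = 18 - 26544 = -26526)
d - 4748 = -26526 - 4748 = -31274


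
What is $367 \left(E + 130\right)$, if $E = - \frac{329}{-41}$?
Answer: $\frac{2076853}{41} \approx 50655.0$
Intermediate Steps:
$E = \frac{329}{41}$ ($E = \left(-329\right) \left(- \frac{1}{41}\right) = \frac{329}{41} \approx 8.0244$)
$367 \left(E + 130\right) = 367 \left(\frac{329}{41} + 130\right) = 367 \cdot \frac{5659}{41} = \frac{2076853}{41}$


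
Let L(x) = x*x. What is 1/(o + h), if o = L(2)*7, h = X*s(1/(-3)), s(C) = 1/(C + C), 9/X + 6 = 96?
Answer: 20/557 ≈ 0.035907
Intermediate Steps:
X = 1/10 (X = 9/(-6 + 96) = 9/90 = 9*(1/90) = 1/10 ≈ 0.10000)
L(x) = x**2
s(C) = 1/(2*C)
h = -3/20 (h = (1/(2*(1/(-3))))/10 = (1/(2*(-1/3)))/10 = ((1/2)*(-3))/10 = (1/10)*(-3/2) = -3/20 ≈ -0.15000)
o = 28 (o = 2**2*7 = 4*7 = 28)
1/(o + h) = 1/(28 - 3/20) = 1/(557/20) = 20/557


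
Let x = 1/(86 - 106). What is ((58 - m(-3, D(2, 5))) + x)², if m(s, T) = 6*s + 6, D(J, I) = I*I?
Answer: 1957201/400 ≈ 4893.0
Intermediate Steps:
D(J, I) = I²
x = -1/20 (x = 1/(-20) = -1/20 ≈ -0.050000)
m(s, T) = 6 + 6*s
((58 - m(-3, D(2, 5))) + x)² = ((58 - (6 + 6*(-3))) - 1/20)² = ((58 - (6 - 18)) - 1/20)² = ((58 - 1*(-12)) - 1/20)² = ((58 + 12) - 1/20)² = (70 - 1/20)² = (1399/20)² = 1957201/400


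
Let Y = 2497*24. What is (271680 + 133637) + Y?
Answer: 465245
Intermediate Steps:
Y = 59928
(271680 + 133637) + Y = (271680 + 133637) + 59928 = 405317 + 59928 = 465245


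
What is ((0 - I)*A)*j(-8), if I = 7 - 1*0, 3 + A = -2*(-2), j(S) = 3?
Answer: -21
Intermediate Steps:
A = 1 (A = -3 - 2*(-2) = -3 + 4 = 1)
I = 7 (I = 7 + 0 = 7)
((0 - I)*A)*j(-8) = ((0 - 1*7)*1)*3 = ((0 - 7)*1)*3 = -7*1*3 = -7*3 = -21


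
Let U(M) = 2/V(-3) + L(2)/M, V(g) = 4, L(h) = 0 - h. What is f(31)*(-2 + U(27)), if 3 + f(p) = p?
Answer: -1190/27 ≈ -44.074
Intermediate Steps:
L(h) = -h
f(p) = -3 + p
U(M) = ½ - 2/M (U(M) = 2/4 + (-1*2)/M = 2*(¼) - 2/M = ½ - 2/M)
f(31)*(-2 + U(27)) = (-3 + 31)*(-2 + (½)*(-4 + 27)/27) = 28*(-2 + (½)*(1/27)*23) = 28*(-2 + 23/54) = 28*(-85/54) = -1190/27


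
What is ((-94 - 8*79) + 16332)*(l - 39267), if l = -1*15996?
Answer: -862434378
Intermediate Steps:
l = -15996
((-94 - 8*79) + 16332)*(l - 39267) = ((-94 - 8*79) + 16332)*(-15996 - 39267) = ((-94 - 632) + 16332)*(-55263) = (-726 + 16332)*(-55263) = 15606*(-55263) = -862434378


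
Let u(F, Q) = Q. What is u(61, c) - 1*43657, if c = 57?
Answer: -43600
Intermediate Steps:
u(61, c) - 1*43657 = 57 - 1*43657 = 57 - 43657 = -43600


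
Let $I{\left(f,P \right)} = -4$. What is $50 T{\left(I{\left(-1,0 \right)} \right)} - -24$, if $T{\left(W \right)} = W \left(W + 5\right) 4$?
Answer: $-776$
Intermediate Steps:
$T{\left(W \right)} = 4 W \left(5 + W\right)$ ($T{\left(W \right)} = W \left(5 + W\right) 4 = 4 W \left(5 + W\right)$)
$50 T{\left(I{\left(-1,0 \right)} \right)} - -24 = 50 \cdot 4 \left(-4\right) \left(5 - 4\right) - -24 = 50 \cdot 4 \left(-4\right) 1 + 24 = 50 \left(-16\right) + 24 = -800 + 24 = -776$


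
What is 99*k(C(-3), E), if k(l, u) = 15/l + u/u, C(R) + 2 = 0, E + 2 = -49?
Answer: -1287/2 ≈ -643.50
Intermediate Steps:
E = -51 (E = -2 - 49 = -51)
C(R) = -2 (C(R) = -2 + 0 = -2)
k(l, u) = 1 + 15/l (k(l, u) = 15/l + 1 = 1 + 15/l)
99*k(C(-3), E) = 99*((15 - 2)/(-2)) = 99*(-½*13) = 99*(-13/2) = -1287/2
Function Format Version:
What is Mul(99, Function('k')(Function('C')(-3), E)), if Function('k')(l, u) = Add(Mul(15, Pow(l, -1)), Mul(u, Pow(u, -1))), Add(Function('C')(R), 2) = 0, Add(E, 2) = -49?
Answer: Rational(-1287, 2) ≈ -643.50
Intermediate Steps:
E = -51 (E = Add(-2, -49) = -51)
Function('C')(R) = -2 (Function('C')(R) = Add(-2, 0) = -2)
Function('k')(l, u) = Add(1, Mul(15, Pow(l, -1))) (Function('k')(l, u) = Add(Mul(15, Pow(l, -1)), 1) = Add(1, Mul(15, Pow(l, -1))))
Mul(99, Function('k')(Function('C')(-3), E)) = Mul(99, Mul(Pow(-2, -1), Add(15, -2))) = Mul(99, Mul(Rational(-1, 2), 13)) = Mul(99, Rational(-13, 2)) = Rational(-1287, 2)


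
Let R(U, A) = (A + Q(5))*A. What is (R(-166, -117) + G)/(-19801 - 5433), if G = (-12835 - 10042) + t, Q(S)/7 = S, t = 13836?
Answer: -553/25234 ≈ -0.021915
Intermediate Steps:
Q(S) = 7*S
G = -9041 (G = (-12835 - 10042) + 13836 = -22877 + 13836 = -9041)
R(U, A) = A*(35 + A) (R(U, A) = (A + 7*5)*A = (A + 35)*A = (35 + A)*A = A*(35 + A))
(R(-166, -117) + G)/(-19801 - 5433) = (-117*(35 - 117) - 9041)/(-19801 - 5433) = (-117*(-82) - 9041)/(-25234) = (9594 - 9041)*(-1/25234) = 553*(-1/25234) = -553/25234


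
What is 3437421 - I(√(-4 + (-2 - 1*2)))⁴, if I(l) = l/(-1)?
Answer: 3437357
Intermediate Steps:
I(l) = -l (I(l) = l*(-1) = -l)
3437421 - I(√(-4 + (-2 - 1*2)))⁴ = 3437421 - (-√(-4 + (-2 - 1*2)))⁴ = 3437421 - (-√(-4 + (-2 - 2)))⁴ = 3437421 - (-√(-4 - 4))⁴ = 3437421 - (-√(-8))⁴ = 3437421 - (-2*I*√2)⁴ = 3437421 - 1*64 = 3437421 - 64 = 3437357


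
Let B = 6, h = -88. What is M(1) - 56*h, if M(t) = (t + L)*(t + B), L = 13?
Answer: 5026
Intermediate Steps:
M(t) = (6 + t)*(13 + t) (M(t) = (t + 13)*(t + 6) = (13 + t)*(6 + t) = (6 + t)*(13 + t))
M(1) - 56*h = (78 + 1² + 19*1) - 56*(-88) = (78 + 1 + 19) + 4928 = 98 + 4928 = 5026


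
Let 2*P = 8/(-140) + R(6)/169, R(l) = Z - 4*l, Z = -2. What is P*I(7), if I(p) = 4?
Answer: -192/455 ≈ -0.42198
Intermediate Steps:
R(l) = -2 - 4*l
P = -48/455 (P = (8/(-140) + (-2 - 4*6)/169)/2 = (8*(-1/140) + (-2 - 24)*(1/169))/2 = (-2/35 - 26*1/169)/2 = (-2/35 - 2/13)/2 = (½)*(-96/455) = -48/455 ≈ -0.10549)
P*I(7) = -48/455*4 = -192/455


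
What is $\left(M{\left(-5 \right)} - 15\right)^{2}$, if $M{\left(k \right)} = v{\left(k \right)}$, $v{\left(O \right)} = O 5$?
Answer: $1600$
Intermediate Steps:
$v{\left(O \right)} = 5 O$
$M{\left(k \right)} = 5 k$
$\left(M{\left(-5 \right)} - 15\right)^{2} = \left(5 \left(-5\right) - 15\right)^{2} = \left(-25 - 15\right)^{2} = \left(-40\right)^{2} = 1600$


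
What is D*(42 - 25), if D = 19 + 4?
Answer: 391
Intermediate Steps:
D = 23
D*(42 - 25) = 23*(42 - 25) = 23*17 = 391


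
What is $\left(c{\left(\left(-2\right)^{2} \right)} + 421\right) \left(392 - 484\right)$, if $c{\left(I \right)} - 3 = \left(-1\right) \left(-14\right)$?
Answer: $-40296$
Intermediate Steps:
$c{\left(I \right)} = 17$ ($c{\left(I \right)} = 3 - -14 = 3 + 14 = 17$)
$\left(c{\left(\left(-2\right)^{2} \right)} + 421\right) \left(392 - 484\right) = \left(17 + 421\right) \left(392 - 484\right) = 438 \left(-92\right) = -40296$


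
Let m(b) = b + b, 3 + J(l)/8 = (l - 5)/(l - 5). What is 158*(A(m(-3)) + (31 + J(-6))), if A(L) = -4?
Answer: 1738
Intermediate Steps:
J(l) = -16 (J(l) = -24 + 8*((l - 5)/(l - 5)) = -24 + 8*((-5 + l)/(-5 + l)) = -24 + 8*1 = -24 + 8 = -16)
m(b) = 2*b
158*(A(m(-3)) + (31 + J(-6))) = 158*(-4 + (31 - 16)) = 158*(-4 + 15) = 158*11 = 1738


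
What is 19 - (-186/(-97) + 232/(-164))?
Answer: 73563/3977 ≈ 18.497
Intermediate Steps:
19 - (-186/(-97) + 232/(-164)) = 19 - (-186*(-1/97) + 232*(-1/164)) = 19 - (186/97 - 58/41) = 19 - 1*2000/3977 = 19 - 2000/3977 = 73563/3977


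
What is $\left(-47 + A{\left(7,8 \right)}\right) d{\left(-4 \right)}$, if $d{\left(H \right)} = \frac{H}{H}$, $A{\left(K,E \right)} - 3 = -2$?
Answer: $-46$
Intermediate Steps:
$A{\left(K,E \right)} = 1$ ($A{\left(K,E \right)} = 3 - 2 = 1$)
$d{\left(H \right)} = 1$
$\left(-47 + A{\left(7,8 \right)}\right) d{\left(-4 \right)} = \left(-47 + 1\right) 1 = \left(-46\right) 1 = -46$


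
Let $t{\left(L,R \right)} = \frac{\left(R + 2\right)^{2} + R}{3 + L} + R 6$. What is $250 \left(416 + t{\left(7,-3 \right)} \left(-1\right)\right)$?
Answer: $108550$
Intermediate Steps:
$t{\left(L,R \right)} = 6 R + \frac{R + \left(2 + R\right)^{2}}{3 + L}$ ($t{\left(L,R \right)} = \frac{\left(2 + R\right)^{2} + R}{3 + L} + 6 R = \frac{R + \left(2 + R\right)^{2}}{3 + L} + 6 R = 6 R + \frac{R + \left(2 + R\right)^{2}}{3 + L}$)
$250 \left(416 + t{\left(7,-3 \right)} \left(-1\right)\right) = 250 \left(416 + \frac{\left(2 - 3\right)^{2} + 19 \left(-3\right) + 6 \cdot 7 \left(-3\right)}{3 + 7} \left(-1\right)\right) = 250 \left(416 + \frac{\left(-1\right)^{2} - 57 - 126}{10} \left(-1\right)\right) = 250 \left(416 + \frac{1 - 57 - 126}{10} \left(-1\right)\right) = 250 \left(416 + \frac{1}{10} \left(-182\right) \left(-1\right)\right) = 250 \left(416 - - \frac{91}{5}\right) = 250 \left(416 + \frac{91}{5}\right) = 250 \cdot \frac{2171}{5} = 108550$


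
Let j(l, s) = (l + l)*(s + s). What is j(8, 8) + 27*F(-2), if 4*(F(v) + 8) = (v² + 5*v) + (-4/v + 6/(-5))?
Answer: 49/10 ≈ 4.9000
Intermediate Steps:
j(l, s) = 4*l*s (j(l, s) = (2*l)*(2*s) = 4*l*s)
F(v) = -83/10 - 1/v + v²/4 + 5*v/4 (F(v) = -8 + ((v² + 5*v) + (-4/v + 6/(-5)))/4 = -8 + ((v² + 5*v) + (-4/v + 6*(-⅕)))/4 = -8 + ((v² + 5*v) + (-4/v - 6/5))/4 = -8 + ((v² + 5*v) + (-6/5 - 4/v))/4 = -8 + (-6/5 + v² - 4/v + 5*v)/4 = -8 + (-3/10 - 1/v + v²/4 + 5*v/4) = -83/10 - 1/v + v²/4 + 5*v/4)
j(8, 8) + 27*F(-2) = 4*8*8 + 27*((1/20)*(-20 - 2*(-166 + 5*(-2)² + 25*(-2)))/(-2)) = 256 + 27*((1/20)*(-½)*(-20 - 2*(-166 + 5*4 - 50))) = 256 + 27*((1/20)*(-½)*(-20 - 2*(-166 + 20 - 50))) = 256 + 27*((1/20)*(-½)*(-20 - 2*(-196))) = 256 + 27*((1/20)*(-½)*(-20 + 392)) = 256 + 27*((1/20)*(-½)*372) = 256 + 27*(-93/10) = 256 - 2511/10 = 49/10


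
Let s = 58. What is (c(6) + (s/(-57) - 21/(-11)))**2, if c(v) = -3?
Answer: 1747684/393129 ≈ 4.4456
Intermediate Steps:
(c(6) + (s/(-57) - 21/(-11)))**2 = (-3 + (58/(-57) - 21/(-11)))**2 = (-3 + (58*(-1/57) - 21*(-1/11)))**2 = (-3 + (-58/57 + 21/11))**2 = (-3 + 559/627)**2 = (-1322/627)**2 = 1747684/393129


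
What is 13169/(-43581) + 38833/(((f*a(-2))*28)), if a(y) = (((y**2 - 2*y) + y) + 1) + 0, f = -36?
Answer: -595100479/102502512 ≈ -5.8057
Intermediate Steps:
a(y) = 1 + y**2 - y (a(y) = ((y**2 - y) + 1) + 0 = (1 + y**2 - y) + 0 = 1 + y**2 - y)
13169/(-43581) + 38833/(((f*a(-2))*28)) = 13169/(-43581) + 38833/((-36*(1 + (-2)**2 - 1*(-2))*28)) = 13169*(-1/43581) + 38833/((-36*(1 + 4 + 2)*28)) = -13169/43581 + 38833/((-36*7*28)) = -13169/43581 + 38833/((-252*28)) = -13169/43581 + 38833/(-7056) = -13169/43581 + 38833*(-1/7056) = -13169/43581 - 38833/7056 = -595100479/102502512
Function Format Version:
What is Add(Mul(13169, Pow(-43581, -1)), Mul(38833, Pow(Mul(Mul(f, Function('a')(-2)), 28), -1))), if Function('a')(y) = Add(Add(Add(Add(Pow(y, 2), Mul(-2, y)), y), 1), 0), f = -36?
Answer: Rational(-595100479, 102502512) ≈ -5.8057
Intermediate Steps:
Function('a')(y) = Add(1, Pow(y, 2), Mul(-1, y)) (Function('a')(y) = Add(Add(Add(Pow(y, 2), Mul(-1, y)), 1), 0) = Add(Add(1, Pow(y, 2), Mul(-1, y)), 0) = Add(1, Pow(y, 2), Mul(-1, y)))
Add(Mul(13169, Pow(-43581, -1)), Mul(38833, Pow(Mul(Mul(f, Function('a')(-2)), 28), -1))) = Add(Mul(13169, Pow(-43581, -1)), Mul(38833, Pow(Mul(Mul(-36, Add(1, Pow(-2, 2), Mul(-1, -2))), 28), -1))) = Add(Mul(13169, Rational(-1, 43581)), Mul(38833, Pow(Mul(Mul(-36, Add(1, 4, 2)), 28), -1))) = Add(Rational(-13169, 43581), Mul(38833, Pow(Mul(Mul(-36, 7), 28), -1))) = Add(Rational(-13169, 43581), Mul(38833, Pow(Mul(-252, 28), -1))) = Add(Rational(-13169, 43581), Mul(38833, Pow(-7056, -1))) = Add(Rational(-13169, 43581), Mul(38833, Rational(-1, 7056))) = Add(Rational(-13169, 43581), Rational(-38833, 7056)) = Rational(-595100479, 102502512)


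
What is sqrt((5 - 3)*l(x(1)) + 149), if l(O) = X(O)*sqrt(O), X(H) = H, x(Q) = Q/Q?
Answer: sqrt(151) ≈ 12.288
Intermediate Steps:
x(Q) = 1
l(O) = O**(3/2) (l(O) = O*sqrt(O) = O**(3/2))
sqrt((5 - 3)*l(x(1)) + 149) = sqrt((5 - 3)*1**(3/2) + 149) = sqrt(2*1 + 149) = sqrt(2 + 149) = sqrt(151)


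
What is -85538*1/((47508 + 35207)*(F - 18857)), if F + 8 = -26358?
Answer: 85538/3740620445 ≈ 2.2867e-5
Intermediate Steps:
F = -26366 (F = -8 - 26358 = -26366)
-85538*1/((47508 + 35207)*(F - 18857)) = -85538*1/((-26366 - 18857)*(47508 + 35207)) = -85538/((-45223*82715)) = -85538/(-3740620445) = -85538*(-1/3740620445) = 85538/3740620445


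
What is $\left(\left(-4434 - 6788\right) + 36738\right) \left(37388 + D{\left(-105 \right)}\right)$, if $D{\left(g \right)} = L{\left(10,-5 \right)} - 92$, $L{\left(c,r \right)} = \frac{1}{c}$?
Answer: $\frac{4758236438}{5} \approx 9.5165 \cdot 10^{8}$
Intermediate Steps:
$D{\left(g \right)} = - \frac{919}{10}$ ($D{\left(g \right)} = \frac{1}{10} - 92 = - \frac{919}{10}$)
$\left(\left(-4434 - 6788\right) + 36738\right) \left(37388 + D{\left(-105 \right)}\right) = \left(\left(-4434 - 6788\right) + 36738\right) \left(37388 - \frac{919}{10}\right) = \left(-11222 + 36738\right) \frac{372961}{10} = 25516 \cdot \frac{372961}{10} = \frac{4758236438}{5}$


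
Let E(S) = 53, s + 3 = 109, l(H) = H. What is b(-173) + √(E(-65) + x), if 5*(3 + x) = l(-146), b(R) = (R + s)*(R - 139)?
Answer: 20904 + 2*√130/5 ≈ 20909.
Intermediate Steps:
s = 106 (s = -3 + 109 = 106)
b(R) = (-139 + R)*(106 + R) (b(R) = (R + 106)*(R - 139) = (106 + R)*(-139 + R) = (-139 + R)*(106 + R))
x = -161/5 (x = -3 + (⅕)*(-146) = -3 - 146/5 = -161/5 ≈ -32.200)
b(-173) + √(E(-65) + x) = (-14734 + (-173)² - 33*(-173)) + √(53 - 161/5) = (-14734 + 29929 + 5709) + √(104/5) = 20904 + 2*√130/5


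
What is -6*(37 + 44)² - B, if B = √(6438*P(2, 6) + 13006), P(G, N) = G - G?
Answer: -39366 - √13006 ≈ -39480.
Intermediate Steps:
P(G, N) = 0
B = √13006 (B = √(6438*0 + 13006) = √(0 + 13006) = √13006 ≈ 114.04)
-6*(37 + 44)² - B = -6*(37 + 44)² - √13006 = -6*81² - √13006 = -6*6561 - √13006 = -39366 - √13006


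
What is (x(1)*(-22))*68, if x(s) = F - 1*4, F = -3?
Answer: 10472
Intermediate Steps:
x(s) = -7 (x(s) = -3 - 1*4 = -3 - 4 = -7)
(x(1)*(-22))*68 = -7*(-22)*68 = 154*68 = 10472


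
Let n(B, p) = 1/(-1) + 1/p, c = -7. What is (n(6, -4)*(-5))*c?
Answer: -175/4 ≈ -43.750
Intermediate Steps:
n(B, p) = -1 + 1/p (n(B, p) = 1*(-1) + 1/p = -1 + 1/p)
(n(6, -4)*(-5))*c = (((1 - 1*(-4))/(-4))*(-5))*(-7) = (-(1 + 4)/4*(-5))*(-7) = (-1/4*5*(-5))*(-7) = -5/4*(-5)*(-7) = (25/4)*(-7) = -175/4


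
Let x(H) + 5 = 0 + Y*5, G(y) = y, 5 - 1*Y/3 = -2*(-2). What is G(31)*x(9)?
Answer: 310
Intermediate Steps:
Y = 3 (Y = 15 - (-6)*(-2) = 15 - 3*4 = 15 - 12 = 3)
x(H) = 10 (x(H) = -5 + (0 + 3*5) = -5 + (0 + 15) = -5 + 15 = 10)
G(31)*x(9) = 31*10 = 310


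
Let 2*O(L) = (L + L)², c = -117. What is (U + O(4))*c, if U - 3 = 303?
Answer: -39546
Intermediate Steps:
U = 306 (U = 3 + 303 = 306)
O(L) = 2*L² (O(L) = (L + L)²/2 = (2*L)²/2 = (4*L²)/2 = 2*L²)
(U + O(4))*c = (306 + 2*4²)*(-117) = (306 + 2*16)*(-117) = (306 + 32)*(-117) = 338*(-117) = -39546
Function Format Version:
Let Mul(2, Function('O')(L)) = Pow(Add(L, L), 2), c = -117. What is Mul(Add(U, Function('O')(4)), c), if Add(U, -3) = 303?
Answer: -39546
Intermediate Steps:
U = 306 (U = Add(3, 303) = 306)
Function('O')(L) = Mul(2, Pow(L, 2)) (Function('O')(L) = Mul(Rational(1, 2), Pow(Add(L, L), 2)) = Mul(Rational(1, 2), Pow(Mul(2, L), 2)) = Mul(Rational(1, 2), Mul(4, Pow(L, 2))) = Mul(2, Pow(L, 2)))
Mul(Add(U, Function('O')(4)), c) = Mul(Add(306, Mul(2, Pow(4, 2))), -117) = Mul(Add(306, Mul(2, 16)), -117) = Mul(Add(306, 32), -117) = Mul(338, -117) = -39546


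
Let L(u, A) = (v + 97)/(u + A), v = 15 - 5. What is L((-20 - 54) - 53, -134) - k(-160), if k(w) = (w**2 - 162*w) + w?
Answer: -13405067/261 ≈ -51360.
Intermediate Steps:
v = 10
L(u, A) = 107/(A + u) (L(u, A) = (10 + 97)/(u + A) = 107/(A + u))
k(w) = w**2 - 161*w
L((-20 - 54) - 53, -134) - k(-160) = 107/(-134 + ((-20 - 54) - 53)) - (-160)*(-161 - 160) = 107/(-134 + (-74 - 53)) - (-160)*(-321) = 107/(-134 - 127) - 1*51360 = 107/(-261) - 51360 = 107*(-1/261) - 51360 = -107/261 - 51360 = -13405067/261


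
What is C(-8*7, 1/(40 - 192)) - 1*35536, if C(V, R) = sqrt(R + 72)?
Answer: -35536 + sqrt(415834)/76 ≈ -35528.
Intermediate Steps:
C(V, R) = sqrt(72 + R)
C(-8*7, 1/(40 - 192)) - 1*35536 = sqrt(72 + 1/(40 - 192)) - 1*35536 = sqrt(72 + 1/(-152)) - 35536 = sqrt(72 - 1/152) - 35536 = sqrt(10943/152) - 35536 = sqrt(415834)/76 - 35536 = -35536 + sqrt(415834)/76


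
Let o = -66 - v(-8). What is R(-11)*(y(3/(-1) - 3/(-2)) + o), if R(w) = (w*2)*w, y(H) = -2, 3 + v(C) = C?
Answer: -13794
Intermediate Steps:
v(C) = -3 + C
R(w) = 2*w² (R(w) = (2*w)*w = 2*w²)
o = -55 (o = -66 - (-3 - 8) = -66 - 1*(-11) = -66 + 11 = -55)
R(-11)*(y(3/(-1) - 3/(-2)) + o) = (2*(-11)²)*(-2 - 55) = (2*121)*(-57) = 242*(-57) = -13794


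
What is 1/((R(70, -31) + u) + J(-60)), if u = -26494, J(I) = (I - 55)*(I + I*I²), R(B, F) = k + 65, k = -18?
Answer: 1/24820453 ≈ 4.0289e-8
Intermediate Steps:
R(B, F) = 47 (R(B, F) = -18 + 65 = 47)
J(I) = (-55 + I)*(I + I³)
1/((R(70, -31) + u) + J(-60)) = 1/((47 - 26494) - 60*(-55 - 60 + (-60)³ - 55*(-60)²)) = 1/(-26447 - 60*(-55 - 60 - 216000 - 55*3600)) = 1/(-26447 - 60*(-55 - 60 - 216000 - 198000)) = 1/(-26447 - 60*(-414115)) = 1/(-26447 + 24846900) = 1/24820453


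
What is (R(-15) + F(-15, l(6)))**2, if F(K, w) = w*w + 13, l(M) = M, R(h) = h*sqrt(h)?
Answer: (49 - 15*I*sqrt(15))**2 ≈ -974.0 - 5693.3*I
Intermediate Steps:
R(h) = h**(3/2)
F(K, w) = 13 + w**2 (F(K, w) = w**2 + 13 = 13 + w**2)
(R(-15) + F(-15, l(6)))**2 = ((-15)**(3/2) + (13 + 6**2))**2 = (-15*I*sqrt(15) + (13 + 36))**2 = (-15*I*sqrt(15) + 49)**2 = (49 - 15*I*sqrt(15))**2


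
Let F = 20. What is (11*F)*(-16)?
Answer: -3520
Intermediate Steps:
(11*F)*(-16) = (11*20)*(-16) = 220*(-16) = -3520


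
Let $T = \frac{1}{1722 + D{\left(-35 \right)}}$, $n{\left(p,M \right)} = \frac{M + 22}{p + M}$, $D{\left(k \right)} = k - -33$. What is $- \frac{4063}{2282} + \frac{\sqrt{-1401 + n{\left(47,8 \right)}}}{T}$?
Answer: $- \frac{4063}{2282} + \frac{1720 i \sqrt{169455}}{11} \approx -1.7805 + 64367.0 i$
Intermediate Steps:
$D{\left(k \right)} = 33 + k$ ($D{\left(k \right)} = k + 33 = 33 + k$)
$n{\left(p,M \right)} = \frac{22 + M}{M + p}$
$T = \frac{1}{1720}$ ($T = \frac{1}{1722 + \left(33 - 35\right)} = \frac{1}{1722 - 2} = \frac{1}{1720} \approx 0.00058139$)
$- \frac{4063}{2282} + \frac{\sqrt{-1401 + n{\left(47,8 \right)}}}{T} = - \frac{4063}{2282} + \sqrt{-1401 + \frac{22 + 8}{8 + 47}} \frac{1}{\frac{1}{1720}} = \left(-4063\right) \frac{1}{2282} + \sqrt{-1401 + \frac{1}{55} \cdot 30} \cdot 1720 = - \frac{4063}{2282} + \sqrt{-1401 + \frac{1}{55} \cdot 30} \cdot 1720 = - \frac{4063}{2282} + \sqrt{-1401 + \frac{6}{11}} \cdot 1720 = - \frac{4063}{2282} + \sqrt{- \frac{15405}{11}} \cdot 1720 = - \frac{4063}{2282} + \frac{i \sqrt{169455}}{11} \cdot 1720 = - \frac{4063}{2282} + \frac{1720 i \sqrt{169455}}{11}$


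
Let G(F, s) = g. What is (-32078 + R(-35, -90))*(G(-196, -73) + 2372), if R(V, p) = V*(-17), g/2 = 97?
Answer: -80785378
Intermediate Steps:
g = 194 (g = 2*97 = 194)
G(F, s) = 194
R(V, p) = -17*V
(-32078 + R(-35, -90))*(G(-196, -73) + 2372) = (-32078 - 17*(-35))*(194 + 2372) = (-32078 + 595)*2566 = -31483*2566 = -80785378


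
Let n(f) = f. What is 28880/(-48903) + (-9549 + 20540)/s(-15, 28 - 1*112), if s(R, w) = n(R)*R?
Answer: 176998291/3667725 ≈ 48.258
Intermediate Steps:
s(R, w) = R² (s(R, w) = R*R = R²)
28880/(-48903) + (-9549 + 20540)/s(-15, 28 - 1*112) = 28880/(-48903) + (-9549 + 20540)/((-15)²) = 28880*(-1/48903) + 10991/225 = -28880/48903 + 10991*(1/225) = -28880/48903 + 10991/225 = 176998291/3667725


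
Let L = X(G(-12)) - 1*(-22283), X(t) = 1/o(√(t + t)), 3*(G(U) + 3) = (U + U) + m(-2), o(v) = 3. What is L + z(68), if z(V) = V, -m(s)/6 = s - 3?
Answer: 67054/3 ≈ 22351.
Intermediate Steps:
m(s) = 18 - 6*s (m(s) = -6*(s - 3) = -6*(-3 + s) = 18 - 6*s)
G(U) = 7 + 2*U/3 (G(U) = -3 + ((U + U) + (18 - 6*(-2)))/3 = -3 + (2*U + (18 + 12))/3 = -3 + (2*U + 30)/3 = -3 + (30 + 2*U)/3 = -3 + (10 + 2*U/3) = 7 + 2*U/3)
X(t) = ⅓ (X(t) = 1/3 = ⅓)
L = 66850/3 (L = ⅓ - 1*(-22283) = ⅓ + 22283 = 66850/3 ≈ 22283.)
L + z(68) = 66850/3 + 68 = 67054/3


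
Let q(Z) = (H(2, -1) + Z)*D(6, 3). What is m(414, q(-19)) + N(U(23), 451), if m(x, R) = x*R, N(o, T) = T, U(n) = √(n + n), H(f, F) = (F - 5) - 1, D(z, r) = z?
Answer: -64133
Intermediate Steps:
H(f, F) = -6 + F (H(f, F) = (-5 + F) - 1 = -6 + F)
U(n) = √2*√n (U(n) = √(2*n) = √2*√n)
q(Z) = -42 + 6*Z (q(Z) = ((-6 - 1) + Z)*6 = (-7 + Z)*6 = -42 + 6*Z)
m(x, R) = R*x
m(414, q(-19)) + N(U(23), 451) = (-42 + 6*(-19))*414 + 451 = (-42 - 114)*414 + 451 = -156*414 + 451 = -64584 + 451 = -64133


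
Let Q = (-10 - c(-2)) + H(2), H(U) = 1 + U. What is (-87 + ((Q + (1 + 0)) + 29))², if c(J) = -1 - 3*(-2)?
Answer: 4761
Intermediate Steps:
c(J) = 5 (c(J) = -1 + 6 = 5)
Q = -12 (Q = (-10 - 1*5) + (1 + 2) = (-10 - 5) + 3 = -15 + 3 = -12)
(-87 + ((Q + (1 + 0)) + 29))² = (-87 + ((-12 + (1 + 0)) + 29))² = (-87 + ((-12 + 1) + 29))² = (-87 + (-11 + 29))² = (-87 + 18)² = (-69)² = 4761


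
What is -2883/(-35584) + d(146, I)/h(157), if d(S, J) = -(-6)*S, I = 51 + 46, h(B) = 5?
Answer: 31185999/177920 ≈ 175.28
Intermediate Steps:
I = 97
d(S, J) = 6*S
-2883/(-35584) + d(146, I)/h(157) = -2883/(-35584) + (6*146)/5 = -2883*(-1/35584) + 876*(⅕) = 2883/35584 + 876/5 = 31185999/177920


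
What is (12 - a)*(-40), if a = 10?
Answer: -80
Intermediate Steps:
(12 - a)*(-40) = (12 - 1*10)*(-40) = (12 - 10)*(-40) = 2*(-40) = -80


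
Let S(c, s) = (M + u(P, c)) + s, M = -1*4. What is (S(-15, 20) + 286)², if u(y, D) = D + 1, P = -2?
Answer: 82944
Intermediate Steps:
M = -4
u(y, D) = 1 + D
S(c, s) = -3 + c + s (S(c, s) = (-4 + (1 + c)) + s = (-3 + c) + s = -3 + c + s)
(S(-15, 20) + 286)² = ((-3 - 15 + 20) + 286)² = (2 + 286)² = 288² = 82944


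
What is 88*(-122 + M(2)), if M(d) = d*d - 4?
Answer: -10736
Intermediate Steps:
M(d) = -4 + d² (M(d) = d² - 4 = -4 + d²)
88*(-122 + M(2)) = 88*(-122 + (-4 + 2²)) = 88*(-122 + (-4 + 4)) = 88*(-122 + 0) = 88*(-122) = -10736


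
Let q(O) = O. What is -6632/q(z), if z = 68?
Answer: -1658/17 ≈ -97.529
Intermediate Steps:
-6632/q(z) = -6632/68 = -6632*1/68 = -1658/17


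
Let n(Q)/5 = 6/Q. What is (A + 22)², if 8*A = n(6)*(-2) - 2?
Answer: 1681/4 ≈ 420.25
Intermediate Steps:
n(Q) = 30/Q (n(Q) = 5*(6/Q) = 30/Q)
A = -3/2 (A = ((30/6)*(-2) - 2)/8 = ((30*(⅙))*(-2) - 2)/8 = (5*(-2) - 2)/8 = (-10 - 2)/8 = (⅛)*(-12) = -3/2 ≈ -1.5000)
(A + 22)² = (-3/2 + 22)² = (41/2)² = 1681/4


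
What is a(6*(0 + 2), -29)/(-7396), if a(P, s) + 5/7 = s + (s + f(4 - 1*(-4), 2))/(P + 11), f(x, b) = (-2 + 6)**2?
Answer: 4875/1190756 ≈ 0.0040940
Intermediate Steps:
f(x, b) = 16 (f(x, b) = 4**2 = 16)
a(P, s) = -5/7 + s + (16 + s)/(11 + P) (a(P, s) = -5/7 + (s + (s + 16)/(P + 11)) = -5/7 + (s + (16 + s)/(11 + P)) = -5/7 + s + (16 + s)/(11 + P))
a(6*(0 + 2), -29)/(-7396) = ((57 - 30*(0 + 2) + 84*(-29) + 7*(6*(0 + 2))*(-29))/(7*(11 + 6*(0 + 2))))/(-7396) = ((57 - 30*2 - 2436 + 7*(6*2)*(-29))/(7*(11 + 6*2)))*(-1/7396) = ((57 - 5*12 - 2436 + 7*12*(-29))/(7*(11 + 12)))*(-1/7396) = ((1/7)*(57 - 60 - 2436 - 2436)/23)*(-1/7396) = ((1/7)*(1/23)*(-4875))*(-1/7396) = -4875/161*(-1/7396) = 4875/1190756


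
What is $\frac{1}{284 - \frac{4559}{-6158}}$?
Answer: $\frac{6158}{1753431} \approx 0.003512$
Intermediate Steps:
$\frac{1}{284 - \frac{4559}{-6158}} = \frac{1}{284 - - \frac{4559}{6158}} = \frac{1}{284 + \frac{4559}{6158}} = \frac{1}{\frac{1753431}{6158}} = \frac{6158}{1753431}$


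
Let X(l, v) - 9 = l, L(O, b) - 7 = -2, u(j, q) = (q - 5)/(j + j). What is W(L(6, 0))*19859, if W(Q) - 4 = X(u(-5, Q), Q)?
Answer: 258167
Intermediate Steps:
u(j, q) = (-5 + q)/(2*j) (u(j, q) = (-5 + q)/((2*j)) = (-5 + q)*(1/(2*j)) = (-5 + q)/(2*j))
L(O, b) = 5 (L(O, b) = 7 - 2 = 5)
X(l, v) = 9 + l
W(Q) = 27/2 - Q/10 (W(Q) = 4 + (9 + (½)*(-5 + Q)/(-5)) = 4 + (9 + (½)*(-⅕)*(-5 + Q)) = 4 + (9 + (½ - Q/10)) = 4 + (19/2 - Q/10) = 27/2 - Q/10)
W(L(6, 0))*19859 = (27/2 - ⅒*5)*19859 = (27/2 - ½)*19859 = 13*19859 = 258167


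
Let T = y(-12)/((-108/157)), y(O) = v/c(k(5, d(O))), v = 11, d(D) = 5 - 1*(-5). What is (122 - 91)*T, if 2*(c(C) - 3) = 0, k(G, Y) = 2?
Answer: -53537/324 ≈ -165.24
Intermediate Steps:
d(D) = 10 (d(D) = 5 + 5 = 10)
c(C) = 3 (c(C) = 3 + (½)*0 = 3 + 0 = 3)
y(O) = 11/3
T = -1727/324 (T = 11/(3*((-108/157))) = 11/(3*((-108*1/157))) = 11/(3*(-108/157)) = (11/3)*(-157/108) = -1727/324 ≈ -5.3302)
(122 - 91)*T = (122 - 91)*(-1727/324) = 31*(-1727/324) = -53537/324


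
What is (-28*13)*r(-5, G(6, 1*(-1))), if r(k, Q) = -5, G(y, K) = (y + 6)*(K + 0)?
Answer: 1820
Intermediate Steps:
G(y, K) = K*(6 + y) (G(y, K) = (6 + y)*K = K*(6 + y))
(-28*13)*r(-5, G(6, 1*(-1))) = -28*13*(-5) = -364*(-5) = 1820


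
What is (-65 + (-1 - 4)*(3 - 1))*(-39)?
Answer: 2925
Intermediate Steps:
(-65 + (-1 - 4)*(3 - 1))*(-39) = (-65 - 5*2)*(-39) = (-65 - 10)*(-39) = -75*(-39) = 2925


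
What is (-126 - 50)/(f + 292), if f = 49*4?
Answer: -22/61 ≈ -0.36066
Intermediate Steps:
f = 196
(-126 - 50)/(f + 292) = (-126 - 50)/(196 + 292) = -176/488 = -176*1/488 = -22/61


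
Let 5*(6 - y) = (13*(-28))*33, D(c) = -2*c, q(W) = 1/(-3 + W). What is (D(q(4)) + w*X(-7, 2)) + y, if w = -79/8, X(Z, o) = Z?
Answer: 99021/40 ≈ 2475.5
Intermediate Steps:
w = -79/8 (w = -79*⅛ = -79/8 ≈ -9.8750)
y = 12042/5 (y = 6 - 13*(-28)*33/5 = 6 - (-364)*33/5 = 6 - ⅕*(-12012) = 6 + 12012/5 = 12042/5 ≈ 2408.4)
(D(q(4)) + w*X(-7, 2)) + y = (-2/(-3 + 4) - 79/8*(-7)) + 12042/5 = (-2/1 + 553/8) + 12042/5 = (-2*1 + 553/8) + 12042/5 = (-2 + 553/8) + 12042/5 = 537/8 + 12042/5 = 99021/40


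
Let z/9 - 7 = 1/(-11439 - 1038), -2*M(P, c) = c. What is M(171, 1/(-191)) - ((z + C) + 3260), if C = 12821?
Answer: -25648580967/1588738 ≈ -16144.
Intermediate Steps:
M(P, c) = -c/2
z = 262014/4159 (z = 63 + 9/(-11439 - 1038) = 63 + 9/(-12477) = 63 + 9*(-1/12477) = 63 - 3/4159 = 262014/4159 ≈ 62.999)
M(171, 1/(-191)) - ((z + C) + 3260) = -½/(-191) - ((262014/4159 + 12821) + 3260) = -½*(-1/191) - (53584553/4159 + 3260) = 1/382 - 1*67142893/4159 = 1/382 - 67142893/4159 = -25648580967/1588738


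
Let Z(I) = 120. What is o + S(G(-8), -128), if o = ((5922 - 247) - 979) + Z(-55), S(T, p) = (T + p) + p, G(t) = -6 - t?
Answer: 4562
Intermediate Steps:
S(T, p) = T + 2*p
o = 4816 (o = ((5922 - 247) - 979) + 120 = (5675 - 979) + 120 = 4696 + 120 = 4816)
o + S(G(-8), -128) = 4816 + ((-6 - 1*(-8)) + 2*(-128)) = 4816 + ((-6 + 8) - 256) = 4816 + (2 - 256) = 4816 - 254 = 4562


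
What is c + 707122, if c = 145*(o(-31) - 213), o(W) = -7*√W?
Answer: 676237 - 1015*I*√31 ≈ 6.7624e+5 - 5651.3*I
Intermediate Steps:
c = -30885 - 1015*I*√31 (c = 145*(-7*I*√31 - 213) = 145*(-213 - 7*I*√31) = -30885 - 1015*I*√31 ≈ -30885.0 - 5651.3*I)
c + 707122 = (-30885 - 1015*I*√31) + 707122 = 676237 - 1015*I*√31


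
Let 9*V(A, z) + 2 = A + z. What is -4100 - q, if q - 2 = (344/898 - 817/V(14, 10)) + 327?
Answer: -40451949/9878 ≈ -4095.2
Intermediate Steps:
V(A, z) = -2/9 + A/9 + z/9 (V(A, z) = -2/9 + (A + z)/9 = -2/9 + (A/9 + z/9) = -2/9 + A/9 + z/9)
q = -47851/9878 (q = 2 + ((344/898 - 817/(-2/9 + (⅑)*14 + (⅑)*10)) + 327) = 2 + ((344*(1/898) - 817/(-2/9 + 14/9 + 10/9)) + 327) = 2 + ((172/449 - 817/22/9) + 327) = 2 + ((172/449 - 817*9/22) + 327) = 2 + ((172/449 - 7353/22) + 327) = 2 + (-3297713/9878 + 327) = 2 - 67607/9878 = -47851/9878 ≈ -4.8442)
-4100 - q = -4100 - 1*(-47851/9878) = -4100 + 47851/9878 = -40451949/9878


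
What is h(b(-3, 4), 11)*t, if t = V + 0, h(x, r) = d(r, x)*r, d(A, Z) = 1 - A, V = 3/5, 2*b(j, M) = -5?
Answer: -66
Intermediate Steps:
b(j, M) = -5/2 (b(j, M) = (1/2)*(-5) = -5/2)
V = 3/5 (V = 3*(1/5) = 3/5 ≈ 0.60000)
h(x, r) = r*(1 - r) (h(x, r) = (1 - r)*r = r*(1 - r))
t = 3/5 (t = 3/5 + 0 = 3/5 ≈ 0.60000)
h(b(-3, 4), 11)*t = (11*(1 - 1*11))*(3/5) = (11*(1 - 11))*(3/5) = (11*(-10))*(3/5) = -110*3/5 = -66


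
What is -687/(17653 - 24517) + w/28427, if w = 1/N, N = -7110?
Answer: 23142277421/231220669680 ≈ 0.10009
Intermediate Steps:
w = -1/7110 (w = 1/(-7110) = -1/7110 ≈ -0.00014065)
-687/(17653 - 24517) + w/28427 = -687/(17653 - 24517) - 1/7110/28427 = -687/(-6864) - 1/7110*1/28427 = -687*(-1/6864) - 1/202115970 = 229/2288 - 1/202115970 = 23142277421/231220669680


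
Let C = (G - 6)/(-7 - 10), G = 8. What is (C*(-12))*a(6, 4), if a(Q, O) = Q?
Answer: 144/17 ≈ 8.4706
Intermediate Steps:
C = -2/17 (C = (8 - 6)/(-7 - 10) = 2/(-17) = 2*(-1/17) = -2/17 ≈ -0.11765)
(C*(-12))*a(6, 4) = -2/17*(-12)*6 = (24/17)*6 = 144/17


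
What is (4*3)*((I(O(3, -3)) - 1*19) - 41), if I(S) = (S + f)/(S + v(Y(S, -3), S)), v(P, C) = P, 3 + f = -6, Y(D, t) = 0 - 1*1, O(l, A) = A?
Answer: -684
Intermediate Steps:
Y(D, t) = -1 (Y(D, t) = 0 - 1 = -1)
f = -9 (f = -3 - 6 = -9)
I(S) = (-9 + S)/(-1 + S) (I(S) = (S - 9)/(S - 1) = (-9 + S)/(-1 + S))
(4*3)*((I(O(3, -3)) - 1*19) - 41) = (4*3)*(((-9 - 3)/(-1 - 3) - 1*19) - 41) = 12*((-12/(-4) - 19) - 41) = 12*((-¼*(-12) - 19) - 41) = 12*((3 - 19) - 41) = 12*(-16 - 41) = 12*(-57) = -684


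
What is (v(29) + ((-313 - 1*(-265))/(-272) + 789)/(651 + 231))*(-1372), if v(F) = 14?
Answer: -1042216/51 ≈ -20436.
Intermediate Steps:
(v(29) + ((-313 - 1*(-265))/(-272) + 789)/(651 + 231))*(-1372) = (14 + ((-313 - 1*(-265))/(-272) + 789)/(651 + 231))*(-1372) = (14 + ((-313 + 265)*(-1/272) + 789)/882)*(-1372) = (14 + (-48*(-1/272) + 789)*(1/882))*(-1372) = (14 + (3/17 + 789)*(1/882))*(-1372) = (14 + (13416/17)*(1/882))*(-1372) = (14 + 2236/2499)*(-1372) = (37222/2499)*(-1372) = -1042216/51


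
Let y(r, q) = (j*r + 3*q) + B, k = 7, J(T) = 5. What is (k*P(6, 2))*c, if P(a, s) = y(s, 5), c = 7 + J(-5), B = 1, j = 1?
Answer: 1512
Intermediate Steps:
c = 12 (c = 7 + 5 = 12)
y(r, q) = 1 + r + 3*q (y(r, q) = (1*r + 3*q) + 1 = (r + 3*q) + 1 = 1 + r + 3*q)
P(a, s) = 16 + s (P(a, s) = 1 + s + 3*5 = 1 + s + 15 = 16 + s)
(k*P(6, 2))*c = (7*(16 + 2))*12 = (7*18)*12 = 126*12 = 1512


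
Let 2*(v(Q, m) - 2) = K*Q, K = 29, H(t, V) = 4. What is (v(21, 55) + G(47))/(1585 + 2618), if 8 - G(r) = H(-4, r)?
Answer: 69/934 ≈ 0.073876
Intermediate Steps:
G(r) = 4 (G(r) = 8 - 1*4 = 8 - 4 = 4)
v(Q, m) = 2 + 29*Q/2 (v(Q, m) = 2 + (29*Q)/2 = 2 + 29*Q/2)
(v(21, 55) + G(47))/(1585 + 2618) = ((2 + (29/2)*21) + 4)/(1585 + 2618) = ((2 + 609/2) + 4)/4203 = (613/2 + 4)*(1/4203) = (621/2)*(1/4203) = 69/934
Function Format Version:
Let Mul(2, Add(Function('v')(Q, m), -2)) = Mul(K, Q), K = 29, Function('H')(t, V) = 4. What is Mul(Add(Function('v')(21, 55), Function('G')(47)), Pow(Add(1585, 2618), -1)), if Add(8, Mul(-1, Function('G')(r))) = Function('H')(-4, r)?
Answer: Rational(69, 934) ≈ 0.073876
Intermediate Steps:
Function('G')(r) = 4 (Function('G')(r) = Add(8, Mul(-1, 4)) = Add(8, -4) = 4)
Function('v')(Q, m) = Add(2, Mul(Rational(29, 2), Q)) (Function('v')(Q, m) = Add(2, Mul(Rational(1, 2), Mul(29, Q))) = Add(2, Mul(Rational(29, 2), Q)))
Mul(Add(Function('v')(21, 55), Function('G')(47)), Pow(Add(1585, 2618), -1)) = Mul(Add(Add(2, Mul(Rational(29, 2), 21)), 4), Pow(Add(1585, 2618), -1)) = Mul(Add(Add(2, Rational(609, 2)), 4), Pow(4203, -1)) = Mul(Add(Rational(613, 2), 4), Rational(1, 4203)) = Mul(Rational(621, 2), Rational(1, 4203)) = Rational(69, 934)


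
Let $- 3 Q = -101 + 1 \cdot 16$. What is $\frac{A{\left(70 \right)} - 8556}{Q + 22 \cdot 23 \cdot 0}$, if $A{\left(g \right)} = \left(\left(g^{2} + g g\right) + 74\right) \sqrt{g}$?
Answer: $- \frac{25668}{85} + \frac{29622 \sqrt{70}}{85} \approx 2613.7$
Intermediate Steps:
$A{\left(g \right)} = \sqrt{g} \left(74 + 2 g^{2}\right)$ ($A{\left(g \right)} = \left(\left(g^{2} + g^{2}\right) + 74\right) \sqrt{g} = \left(2 g^{2} + 74\right) \sqrt{g} = \left(74 + 2 g^{2}\right) \sqrt{g} = \sqrt{g} \left(74 + 2 g^{2}\right)$)
$Q = \frac{85}{3}$ ($Q = - \frac{-101 + 1 \cdot 16}{3} = - \frac{-101 + 16}{3} = \left(- \frac{1}{3}\right) \left(-85\right) = \frac{85}{3} \approx 28.333$)
$\frac{A{\left(70 \right)} - 8556}{Q + 22 \cdot 23 \cdot 0} = \frac{2 \sqrt{70} \left(37 + 70^{2}\right) - 8556}{\frac{85}{3} + 22 \cdot 23 \cdot 0} = \frac{2 \sqrt{70} \left(37 + 4900\right) - 8556}{\frac{85}{3} + 506 \cdot 0} = \frac{2 \sqrt{70} \cdot 4937 - 8556}{\frac{85}{3} + 0} = \frac{9874 \sqrt{70} - 8556}{\frac{85}{3}} = \left(-8556 + 9874 \sqrt{70}\right) \frac{3}{85} = - \frac{25668}{85} + \frac{29622 \sqrt{70}}{85}$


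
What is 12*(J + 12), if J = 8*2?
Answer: 336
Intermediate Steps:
J = 16
12*(J + 12) = 12*(16 + 12) = 12*28 = 336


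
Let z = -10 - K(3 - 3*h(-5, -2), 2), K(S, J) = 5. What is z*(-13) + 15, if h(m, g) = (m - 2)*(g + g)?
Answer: 210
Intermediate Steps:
h(m, g) = 2*g*(-2 + m) (h(m, g) = (-2 + m)*(2*g) = 2*g*(-2 + m))
z = -15 (z = -10 - 1*5 = -10 - 5 = -15)
z*(-13) + 15 = -15*(-13) + 15 = 195 + 15 = 210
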